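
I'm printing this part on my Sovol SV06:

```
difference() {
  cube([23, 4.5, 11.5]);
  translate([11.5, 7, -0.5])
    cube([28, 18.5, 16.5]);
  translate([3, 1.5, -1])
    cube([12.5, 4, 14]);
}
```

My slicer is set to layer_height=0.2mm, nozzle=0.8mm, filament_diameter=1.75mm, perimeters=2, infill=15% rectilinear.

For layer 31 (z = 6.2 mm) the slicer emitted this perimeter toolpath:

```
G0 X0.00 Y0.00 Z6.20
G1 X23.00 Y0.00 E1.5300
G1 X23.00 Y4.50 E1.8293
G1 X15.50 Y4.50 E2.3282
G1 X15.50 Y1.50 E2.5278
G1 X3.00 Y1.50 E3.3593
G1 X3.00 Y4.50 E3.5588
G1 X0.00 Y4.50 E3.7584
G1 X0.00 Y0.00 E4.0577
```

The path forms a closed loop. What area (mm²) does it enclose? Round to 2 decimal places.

66.00 mm²

Apply the shoelace formula to the sequence of (X, Y) vertices; enclosed area = 66.00 mm².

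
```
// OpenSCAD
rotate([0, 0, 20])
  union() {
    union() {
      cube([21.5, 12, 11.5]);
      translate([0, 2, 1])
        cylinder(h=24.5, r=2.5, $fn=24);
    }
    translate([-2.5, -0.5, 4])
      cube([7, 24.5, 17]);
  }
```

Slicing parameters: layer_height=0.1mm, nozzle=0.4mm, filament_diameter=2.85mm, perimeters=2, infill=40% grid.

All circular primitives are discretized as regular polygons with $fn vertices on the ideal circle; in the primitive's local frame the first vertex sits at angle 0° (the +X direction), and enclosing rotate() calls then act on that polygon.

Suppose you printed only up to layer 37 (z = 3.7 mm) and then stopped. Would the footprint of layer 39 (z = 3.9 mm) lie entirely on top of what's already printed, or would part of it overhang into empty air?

Compare the two slices. At z = 3.7: the cube is present — its section is the full 21.5×12 rectangle (area 258.00 mm²); the cylinder at (0, 2): section is a regular 24-gon, circumradius r=2.5 (area = (24/2)·2.500²·sin(360°/24) = 19.41 mm²); Merging all regions: the regions partially overlap — summed areas 277.41 mm² minus the doubly-counted overlap 9.22 mm² gives 268.19 mm² — area = 268.19 mm²; the cube at (-2.5, -0.5) is absent (z outside [4, 21]); Merging all regions: only the result so far is present, so the union is just that shape — area = 268.19 mm²; (rotated 20° about Z; rotation is an isometry so areas/perimeters/island counts are preserved). At z = 3.9: the 21.5×12 cube contributes its full rectangle (area 258.00 mm²); the r=2.5 cylinder at (0, 2) gives a regular 24-gon of circumradius 2.5 (constant along its height) (area = (24/2)·2.500²·sin(360°/24) = 19.41 mm²); Merging all regions: the regions partially overlap — summed areas 277.41 mm² minus the doubly-counted overlap 9.22 mm² gives 268.19 mm² — area = 268.19 mm²; the cube at (-2.5, -0.5) is not intersected at this z (z outside [4, 21]); Taking the union: only the result so far is present, so the union is just that shape — area = 268.19 mm²; (rotated 20° about Z; rotation is an isometry so areas/perimeters/island counts are preserved). Checking containment: the cross-section at z = 3.9 is a subset of the cross-section at z = 3.7.

entirely on top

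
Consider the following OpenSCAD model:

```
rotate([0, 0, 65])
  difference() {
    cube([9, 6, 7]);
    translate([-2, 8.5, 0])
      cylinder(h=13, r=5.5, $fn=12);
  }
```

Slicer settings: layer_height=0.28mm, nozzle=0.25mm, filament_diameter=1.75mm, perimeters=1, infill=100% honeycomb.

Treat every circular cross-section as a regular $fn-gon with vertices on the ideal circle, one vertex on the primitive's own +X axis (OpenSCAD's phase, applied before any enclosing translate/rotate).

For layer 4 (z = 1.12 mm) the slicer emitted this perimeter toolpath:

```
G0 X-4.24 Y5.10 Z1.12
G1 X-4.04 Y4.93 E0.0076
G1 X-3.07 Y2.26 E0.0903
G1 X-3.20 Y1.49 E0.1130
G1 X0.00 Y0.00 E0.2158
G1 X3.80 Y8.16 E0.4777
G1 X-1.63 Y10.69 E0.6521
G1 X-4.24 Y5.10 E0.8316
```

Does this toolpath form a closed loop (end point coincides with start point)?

Start point (G0): (-4.24, 5.10). End point (last G1): the path returns to the start — closed.

yes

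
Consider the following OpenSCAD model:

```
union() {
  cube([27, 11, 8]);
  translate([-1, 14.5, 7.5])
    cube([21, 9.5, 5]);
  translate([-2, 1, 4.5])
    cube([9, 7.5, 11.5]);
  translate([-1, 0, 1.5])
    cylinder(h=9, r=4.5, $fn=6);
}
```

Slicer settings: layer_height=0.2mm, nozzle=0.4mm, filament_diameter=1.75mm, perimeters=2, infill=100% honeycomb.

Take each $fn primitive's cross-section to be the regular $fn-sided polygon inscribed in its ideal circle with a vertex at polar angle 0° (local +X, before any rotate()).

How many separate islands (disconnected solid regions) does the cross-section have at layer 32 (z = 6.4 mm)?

At z = 6.4 mm: the cube is present — its section is the full 27×11 rectangle; the cube at (-1, 14.5) does not reach this height (z outside [7.5, 12.5]); the 9×7.5 cube at (-2, 1) contributes its full rectangle; the cylinder at (-1, 0): section is a regular 6-gon, circumradius r=4.5; Combining (union): the regions partially overlap (shared area 67.55 mm²), so overlapping operands fuse into one piece — 1 connected region. Overall, the cross-section is a single solid region. Island count = 1.

1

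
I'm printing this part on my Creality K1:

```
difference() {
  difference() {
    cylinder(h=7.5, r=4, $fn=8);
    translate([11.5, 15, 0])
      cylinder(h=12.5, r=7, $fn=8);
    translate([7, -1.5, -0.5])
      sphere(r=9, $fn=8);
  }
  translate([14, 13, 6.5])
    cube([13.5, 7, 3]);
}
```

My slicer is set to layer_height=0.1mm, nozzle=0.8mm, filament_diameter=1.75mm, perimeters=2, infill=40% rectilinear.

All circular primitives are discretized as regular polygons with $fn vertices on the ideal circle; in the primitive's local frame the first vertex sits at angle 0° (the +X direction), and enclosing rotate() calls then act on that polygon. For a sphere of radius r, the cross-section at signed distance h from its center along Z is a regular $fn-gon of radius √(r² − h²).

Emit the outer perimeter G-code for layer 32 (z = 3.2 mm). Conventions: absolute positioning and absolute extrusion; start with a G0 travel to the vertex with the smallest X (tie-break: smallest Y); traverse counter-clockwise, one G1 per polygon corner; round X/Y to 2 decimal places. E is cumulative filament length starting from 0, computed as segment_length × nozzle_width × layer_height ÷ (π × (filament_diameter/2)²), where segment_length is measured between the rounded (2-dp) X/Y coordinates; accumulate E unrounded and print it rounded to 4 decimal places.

G0 X-4.00 Y0.00 Z3.20
G1 X-2.83 Y-2.83 E0.1019
G1 X-0.20 Y-3.92 E0.1965
G1 X-1.20 Y-1.50 E0.2836
G1 X0.92 Y3.62 E0.4679
G1 X0.00 Y4.00 E0.5011
G1 X-2.83 Y2.83 E0.6029
G1 X-4.00 Y0.00 E0.7048

At z = 3.2 mm: the r=4 cylinder gives a regular 8-gon of circumradius 4 (constant along its height); the r=7 cylinder at (11.5, 15) gives a regular 8-gon of circumradius 7 (constant along its height); the r=9 sphere at (7, -1.5) contributes a regular 8-gon of circumradius √(9²−3.7²) = 8.204; Taking the first minus the rest: starting from the r=4 cylinder, the r=7 cylinder at (11.5, 15) misses the remaining region (no effect); the r=9 sphere at (7, -1.5) partially overlaps it — only the 24.90 mm² overlap (of its 190.38 mm²) is removed, clipping the outline — 1 connected region; the cube at (14, 13) does not reach this height (z outside [6.5, 9.5]); Taking the first minus the rest: none of the subtracted shapes is present at this height, so that combined region is unchanged — 1 connected region. The outline is a single polygon with 7 vertices. Extrusion per mm of travel: 0.8 × 0.1 / (π × 0.875²) = 0.033260. Accumulating E over each segment gives final E = 0.7048.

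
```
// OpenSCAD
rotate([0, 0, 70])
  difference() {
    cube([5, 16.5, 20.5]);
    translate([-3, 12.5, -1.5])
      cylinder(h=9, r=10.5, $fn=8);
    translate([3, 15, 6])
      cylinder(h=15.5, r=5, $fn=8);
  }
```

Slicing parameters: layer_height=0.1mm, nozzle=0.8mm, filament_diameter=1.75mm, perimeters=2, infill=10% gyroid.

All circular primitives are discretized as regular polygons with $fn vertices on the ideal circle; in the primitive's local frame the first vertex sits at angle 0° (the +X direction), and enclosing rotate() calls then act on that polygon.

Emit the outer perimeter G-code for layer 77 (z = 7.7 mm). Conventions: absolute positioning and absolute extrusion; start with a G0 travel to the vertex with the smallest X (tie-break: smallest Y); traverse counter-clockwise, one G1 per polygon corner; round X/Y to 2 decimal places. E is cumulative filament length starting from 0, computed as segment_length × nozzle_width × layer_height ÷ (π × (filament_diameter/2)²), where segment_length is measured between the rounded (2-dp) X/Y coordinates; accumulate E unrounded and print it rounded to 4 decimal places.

At z = 7.7 mm: the cube (footprint 5×16.5) is included at this height; the cylinder at (-3, 12.5) does not reach this height (z outside [-1.5, 7.5]); the r=5 cylinder at (3, 15) contributes a regular 8-gon of circumradius 5; Subtracting the remaining from the first: starting from the 5×16.5 cube, the r=5 cylinder at (3, 15) partially overlaps it — only the 29.81 mm² overlap (of its 70.71 mm²) is removed, clipping the outline — 1 connected region; (whole slice rotated 70° about Z — lengths, areas and connectivity unchanged). The outline is a single polygon with 5 vertices. Extrusion per mm of travel: 0.8 × 0.1 / (π × 0.875²) = 0.033260. Accumulating E over each segment gives final E = 1.0802.

G0 X-10.56 Y3.85 Z7.70
G1 X0.00 Y0.00 E0.3738
G1 X1.71 Y4.70 E0.5402
G1 X-8.47 Y8.40 E0.9004
G1 X-8.37 Y6.24 E0.9724
G1 X-10.56 Y3.85 E1.0802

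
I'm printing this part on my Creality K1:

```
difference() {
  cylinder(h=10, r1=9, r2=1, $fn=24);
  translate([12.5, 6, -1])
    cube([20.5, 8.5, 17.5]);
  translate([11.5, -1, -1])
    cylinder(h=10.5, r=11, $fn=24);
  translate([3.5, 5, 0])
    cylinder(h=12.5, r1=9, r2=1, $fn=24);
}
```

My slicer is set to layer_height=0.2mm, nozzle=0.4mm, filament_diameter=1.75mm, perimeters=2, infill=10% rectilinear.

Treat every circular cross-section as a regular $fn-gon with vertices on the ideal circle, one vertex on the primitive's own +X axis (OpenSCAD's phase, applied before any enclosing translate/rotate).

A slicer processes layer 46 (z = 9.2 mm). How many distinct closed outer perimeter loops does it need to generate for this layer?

At z = 9.2 mm: the cone (r1=9→r2=1) has section circumradius 1.640 here — a regular 24-gon; the cube at (12.5, 6) is present — its section is the full 20.5×8.5 rectangle; the r=11 cylinder at (11.5, -1) contributes a regular 24-gon of circumradius 11; the cone at (3.5, 5): at t=0.736 of its height the radius interpolates to r₁+(r₂−r₁)t = 3.112, giving a regular 24-gon of that circumradius; Subtracting the remaining from the first: starting from the cone, the 20.5×8.5 cube at (12.5, 6) misses the remaining region (no effect); the r=11 cylinder at (11.5, -1) partially overlaps it — only the 2.15 mm² overlap (of its 375.81 mm²) is removed, clipping the outline; the cone at (3.5, 5) misses the remaining region (no effect) — 1 connected region. The result has 1 disconnected region.

1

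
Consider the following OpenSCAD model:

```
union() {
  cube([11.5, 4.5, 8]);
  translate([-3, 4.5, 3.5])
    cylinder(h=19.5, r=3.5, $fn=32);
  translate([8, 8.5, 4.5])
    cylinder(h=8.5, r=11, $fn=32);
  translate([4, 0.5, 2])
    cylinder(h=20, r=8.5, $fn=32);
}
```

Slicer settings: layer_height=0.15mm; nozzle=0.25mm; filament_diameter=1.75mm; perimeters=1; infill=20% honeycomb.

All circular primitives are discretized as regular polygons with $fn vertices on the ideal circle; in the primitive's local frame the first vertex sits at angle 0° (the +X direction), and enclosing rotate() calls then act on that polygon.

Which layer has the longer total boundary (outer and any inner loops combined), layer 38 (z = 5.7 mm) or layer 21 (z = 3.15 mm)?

layer 38 (z = 5.7 mm)

Layer 38 (z = 5.7): the cube (footprint 11.5×4.5) is included at this height (perimeter 32.00 mm); the cylinder at (-3, 4.5): section is a regular 32-gon, circumradius r=3.5 (perimeter = 2·32·3.500·sin(180°/32) = 21.96 mm); the r=11 cylinder at (8, 8.5) contributes a regular 32-gon of circumradius 11 (perimeter = 2·32·11.000·sin(180°/32) = 69.00 mm); the cylinder at (4, 0.5): section is a regular 32-gon, circumradius r=8.5 (perimeter = 2·32·8.500·sin(180°/32) = 53.32 mm); Combining (union): the regions partially overlap (shared area 200.86 mm²), so the edge portions inside another operand are dropped and the merged outline is re-measured after clipping — boundary = 82.81 mm. So its perimeter = 82.81 mm. Layer 21 (z = 3.15): the cube is present — its section is the full 11.5×4.5 rectangle (perimeter 32.00 mm); the cylinder at (-3, 4.5) is absent (z outside [3.5, 23]); the cylinder at (8, 8.5) is not intersected at this z (z outside [4.5, 13]); the r=8.5 cylinder at (4, 0.5) gives a regular 32-gon of circumradius 8.5 (constant along its height) (perimeter = 2·32·8.500·sin(180°/32) = 53.32 mm); Taking the union: the regions partially overlap (shared area 51.75 mm²), so the edge portions inside another operand are dropped and the merged outline is re-measured after clipping — boundary = 53.36 mm. So its perimeter = 53.36 mm. Layer 38 is larger (82.81 vs 53.36 mm).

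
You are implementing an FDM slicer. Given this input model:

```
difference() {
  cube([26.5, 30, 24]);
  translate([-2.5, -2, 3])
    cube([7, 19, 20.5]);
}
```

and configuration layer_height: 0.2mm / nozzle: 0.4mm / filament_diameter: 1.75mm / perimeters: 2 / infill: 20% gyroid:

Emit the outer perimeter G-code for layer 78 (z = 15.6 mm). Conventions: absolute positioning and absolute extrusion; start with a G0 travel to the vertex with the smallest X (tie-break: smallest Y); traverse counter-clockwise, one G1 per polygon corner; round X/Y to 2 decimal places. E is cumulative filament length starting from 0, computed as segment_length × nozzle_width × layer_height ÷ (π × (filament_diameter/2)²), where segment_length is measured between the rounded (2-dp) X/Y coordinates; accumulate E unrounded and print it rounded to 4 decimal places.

At z = 15.6 mm: the 26.5×30 cube contributes its full rectangle; the cube at (-2.5, -2) (footprint 7×19) is included at this height; Taking the first minus the rest: starting from the 26.5×30 cube, the 7×19 cube at (-2.5, -2) partially overlaps it — only the 76.50 mm² overlap (of its 133.00 mm²) is removed, clipping the outline — 1 connected region. The outline is a single polygon with 6 vertices. Extrusion per mm of travel: 0.4 × 0.2 / (π × 0.875²) = 0.033260. Accumulating E over each segment gives final E = 3.7584.

G0 X0.00 Y17.00 Z15.60
G1 X4.50 Y17.00 E0.1497
G1 X4.50 Y0.00 E0.7151
G1 X26.50 Y0.00 E1.4468
G1 X26.50 Y30.00 E2.4446
G1 X0.00 Y30.00 E3.3260
G1 X0.00 Y17.00 E3.7584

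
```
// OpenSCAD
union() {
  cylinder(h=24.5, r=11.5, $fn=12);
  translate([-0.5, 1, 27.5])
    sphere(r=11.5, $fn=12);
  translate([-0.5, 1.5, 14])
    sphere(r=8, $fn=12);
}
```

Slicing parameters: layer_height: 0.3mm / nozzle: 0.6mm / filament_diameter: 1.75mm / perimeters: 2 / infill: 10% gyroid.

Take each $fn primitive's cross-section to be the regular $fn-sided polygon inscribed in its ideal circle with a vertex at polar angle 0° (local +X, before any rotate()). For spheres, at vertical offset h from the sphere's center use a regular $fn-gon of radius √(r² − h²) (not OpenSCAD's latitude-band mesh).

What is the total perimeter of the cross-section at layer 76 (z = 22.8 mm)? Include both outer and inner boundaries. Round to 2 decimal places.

71.55 mm

At z = 22.8 mm: the r=11.5 cylinder gives a regular 12-gon of circumradius 11.5 (constant along its height) (perimeter = 2·12·11.500·sin(180°/12) = 71.43 mm); the r=11.5 sphere at (-0.5, 1) contributes a regular 12-gon of circumradius √(11.5²−4.7²) = 10.496 (perimeter = 2·12·10.496·sin(180°/12) = 65.20 mm); the sphere at (-0.5, 1.5) is absent (|z−center|=8.800 > r=8); Merging all regions: the regions partially overlap (shared area 329.29 mm²), so the edge portions inside another operand are dropped and the merged outline is re-measured after clipping — boundary = 71.55 mm. Overall, the cross-section is a single solid region. Total boundary length (outer) = 71.55 mm.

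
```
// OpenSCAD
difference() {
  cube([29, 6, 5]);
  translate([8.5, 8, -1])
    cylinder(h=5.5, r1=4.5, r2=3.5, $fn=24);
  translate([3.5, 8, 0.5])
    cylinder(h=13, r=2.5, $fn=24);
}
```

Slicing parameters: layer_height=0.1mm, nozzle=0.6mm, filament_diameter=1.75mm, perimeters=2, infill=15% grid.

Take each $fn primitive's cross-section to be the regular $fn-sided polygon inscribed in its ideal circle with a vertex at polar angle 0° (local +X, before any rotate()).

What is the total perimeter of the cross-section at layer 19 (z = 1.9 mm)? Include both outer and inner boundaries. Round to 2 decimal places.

At z = 1.9 mm: the cube is present — its section is the full 29×6 rectangle (perimeter 70.00 mm); the cone at (8.5, 8) (r1=4.5→r2=3.5) has section circumradius 3.973 here — a regular 24-gon (perimeter = 2·24·3.973·sin(180°/24) = 24.89 mm); the r=2.5 cylinder at (3.5, 8) contributes a regular 24-gon of circumradius 2.5 (perimeter = 2·24·2.500·sin(180°/24) = 15.66 mm); After the difference (first − rest): starting from the 29×6 cube, the cone at (8.5, 8) partially overlaps it — only the 9.41 mm² overlap (of its 49.02 mm²) is removed, clipping the outline; the r=2.5 cylinder at (3.5, 8) partially overlaps it — only the 0.98 mm² overlap (of its 19.41 mm²) is removed, clipping the outline — boundary = 71.62 mm. Overall, the cross-section is a single solid region. Total boundary length (outer) = 71.62 mm.

71.62 mm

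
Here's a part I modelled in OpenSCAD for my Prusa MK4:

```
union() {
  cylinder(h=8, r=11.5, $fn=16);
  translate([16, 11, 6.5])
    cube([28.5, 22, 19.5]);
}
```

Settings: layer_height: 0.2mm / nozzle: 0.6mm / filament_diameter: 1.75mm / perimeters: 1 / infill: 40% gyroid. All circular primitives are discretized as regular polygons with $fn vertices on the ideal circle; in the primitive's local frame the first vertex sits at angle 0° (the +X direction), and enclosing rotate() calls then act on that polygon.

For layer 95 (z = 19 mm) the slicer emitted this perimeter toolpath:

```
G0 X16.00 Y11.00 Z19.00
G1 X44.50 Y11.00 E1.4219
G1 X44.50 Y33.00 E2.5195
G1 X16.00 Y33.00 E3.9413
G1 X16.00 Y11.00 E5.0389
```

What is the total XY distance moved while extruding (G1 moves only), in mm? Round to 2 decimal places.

101.00 mm

Sum the Euclidean lengths of each G1 segment: total = 101.00 mm.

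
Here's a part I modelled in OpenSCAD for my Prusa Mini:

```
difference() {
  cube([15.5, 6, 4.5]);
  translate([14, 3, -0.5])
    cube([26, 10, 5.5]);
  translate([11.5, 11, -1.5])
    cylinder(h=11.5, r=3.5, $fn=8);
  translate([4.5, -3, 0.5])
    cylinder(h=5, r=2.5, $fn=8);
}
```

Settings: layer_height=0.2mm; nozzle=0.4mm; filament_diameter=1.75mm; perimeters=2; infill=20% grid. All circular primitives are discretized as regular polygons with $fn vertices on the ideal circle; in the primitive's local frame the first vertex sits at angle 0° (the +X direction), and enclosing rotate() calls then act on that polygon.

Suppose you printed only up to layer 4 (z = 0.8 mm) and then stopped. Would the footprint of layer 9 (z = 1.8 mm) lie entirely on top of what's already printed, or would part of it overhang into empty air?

entirely on top

Compare the two slices. At z = 0.8: the 15.5×6 cube contributes its full rectangle (area 93.00 mm²); the cube at (14, 3) is present — its section is the full 26×10 rectangle (area 260.00 mm²); the r=3.5 cylinder at (11.5, 11) contributes a regular 8-gon of circumradius 3.5 (area = (8/2)·3.500²·sin(360°/8) = 34.65 mm²); the r=2.5 cylinder at (4.5, -3) gives a regular 8-gon of circumradius 2.5 (constant along its height) (area = (8/2)·2.500²·sin(360°/8) = 17.68 mm²); After the difference (first − rest): starting from the 15.5×6 cube (93.00 mm²), the 26×10 cube at (14, 3) partially overlaps it — only the 4.50 mm² overlap (of its 260.00 mm²) is removed, clipping the outline; the r=3.5 cylinder at (11.5, 11) misses the remaining region (no effect); the r=2.5 cylinder at (4.5, -3) misses the remaining region (no effect) — area = 88.50 mm². At z = 1.8: the cube is present — its section is the full 15.5×6 rectangle (area 93.00 mm²); the 26×10 cube at (14, 3) contributes its full rectangle (area 260.00 mm²); the cylinder at (11.5, 11): section is a regular 8-gon, circumradius r=3.5 (area = (8/2)·3.500²·sin(360°/8) = 34.65 mm²); the cylinder at (4.5, -3): section is a regular 8-gon, circumradius r=2.5 (area = (8/2)·2.500²·sin(360°/8) = 17.68 mm²); After the difference (first − rest): starting from the 15.5×6 cube (93.00 mm²), the 26×10 cube at (14, 3) partially overlaps it — only the 4.50 mm² overlap (of its 260.00 mm²) is removed, clipping the outline; the r=3.5 cylinder at (11.5, 11) misses the remaining region (no effect); the r=2.5 cylinder at (4.5, -3) misses the remaining region (no effect) — area = 88.50 mm². Checking containment: the cross-section at z = 1.8 is a subset of the cross-section at z = 0.8.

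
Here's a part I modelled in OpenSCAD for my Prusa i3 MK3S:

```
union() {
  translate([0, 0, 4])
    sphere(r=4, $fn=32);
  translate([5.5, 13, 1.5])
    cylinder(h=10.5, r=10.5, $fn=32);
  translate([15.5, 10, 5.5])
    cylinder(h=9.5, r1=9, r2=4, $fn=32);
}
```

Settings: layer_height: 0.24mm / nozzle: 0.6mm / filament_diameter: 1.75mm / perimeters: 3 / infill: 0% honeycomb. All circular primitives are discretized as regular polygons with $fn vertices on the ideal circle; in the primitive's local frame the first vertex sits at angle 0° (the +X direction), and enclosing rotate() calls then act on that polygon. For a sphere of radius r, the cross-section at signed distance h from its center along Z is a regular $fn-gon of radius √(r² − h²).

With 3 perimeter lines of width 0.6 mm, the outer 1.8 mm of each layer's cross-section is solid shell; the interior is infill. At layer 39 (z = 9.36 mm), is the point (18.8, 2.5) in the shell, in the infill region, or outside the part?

outside

At z = 9.36 mm: the sphere is absent (|z−center|=5.360 > r=4); the r=10.5 cylinder at (5.5, 13) contributes a regular 32-gon of circumradius 10.5; the cone at (15.5, 10): at t=0.406 of its height the radius interpolates to r₁+(r₂−r₁)t = 6.968, giving a regular 32-gon of that circumradius; Merging all regions: the regions partially overlap (shared area 65.32 mm²), so overlapping operands fuse into one piece — 1 connected region. Overall, the cross-section is a single solid region. The nearest boundary edge runs (19.37, 4.21)→(18.17, 3.56); distance from the point to it = 1.24 mm. The point is not inside any of the regions above, so it lies outside the cross-section (1.24 mm from the nearest boundary).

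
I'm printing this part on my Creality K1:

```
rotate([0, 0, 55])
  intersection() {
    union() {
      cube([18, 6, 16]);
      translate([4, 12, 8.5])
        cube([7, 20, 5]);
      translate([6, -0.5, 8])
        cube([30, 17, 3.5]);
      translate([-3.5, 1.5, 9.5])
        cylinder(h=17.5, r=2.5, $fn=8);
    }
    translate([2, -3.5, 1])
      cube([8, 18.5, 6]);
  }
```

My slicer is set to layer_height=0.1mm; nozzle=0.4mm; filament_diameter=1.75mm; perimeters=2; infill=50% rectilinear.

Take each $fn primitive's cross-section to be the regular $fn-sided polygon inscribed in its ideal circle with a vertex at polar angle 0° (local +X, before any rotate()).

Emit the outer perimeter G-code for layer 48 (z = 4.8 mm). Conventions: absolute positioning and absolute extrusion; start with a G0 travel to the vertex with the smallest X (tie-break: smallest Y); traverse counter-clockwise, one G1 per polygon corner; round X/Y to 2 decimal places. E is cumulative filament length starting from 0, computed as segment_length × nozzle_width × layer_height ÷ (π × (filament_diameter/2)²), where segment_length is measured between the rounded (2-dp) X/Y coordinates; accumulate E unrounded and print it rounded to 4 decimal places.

G0 X-3.77 Y5.08 Z4.80
G1 X1.15 Y1.64 E0.0998
G1 X5.74 Y8.19 E0.2328
G1 X0.82 Y11.63 E0.3327
G1 X-3.77 Y5.08 E0.4657

At z = 4.8 mm: the 18×6 cube contributes its full rectangle; the cube at (4, 12) is absent (z outside [8.5, 13.5]); the cube at (6, -0.5) is absent (z outside [8, 11.5]); the cylinder at (-3.5, 1.5) is absent (z outside [9.5, 27]); Combining (union): only the 18×6 cube is present, so the union is just that shape — 1 connected region; the cube at (2, -3.5) is present — its section is the full 8×18.5 rectangle; Keeping only the common overlap: the 8×18.5 cube at (2, -3.5) partially overlaps that combined region; clipping to the common part keeps 48.00 mm² — 1 connected region; (whole slice rotated 55° about Z — lengths, areas and connectivity unchanged). The outline is a single polygon with 4 vertices. Extrusion per mm of travel: 0.4 × 0.1 / (π × 0.875²) = 0.016630. Accumulating E over each segment gives final E = 0.4657.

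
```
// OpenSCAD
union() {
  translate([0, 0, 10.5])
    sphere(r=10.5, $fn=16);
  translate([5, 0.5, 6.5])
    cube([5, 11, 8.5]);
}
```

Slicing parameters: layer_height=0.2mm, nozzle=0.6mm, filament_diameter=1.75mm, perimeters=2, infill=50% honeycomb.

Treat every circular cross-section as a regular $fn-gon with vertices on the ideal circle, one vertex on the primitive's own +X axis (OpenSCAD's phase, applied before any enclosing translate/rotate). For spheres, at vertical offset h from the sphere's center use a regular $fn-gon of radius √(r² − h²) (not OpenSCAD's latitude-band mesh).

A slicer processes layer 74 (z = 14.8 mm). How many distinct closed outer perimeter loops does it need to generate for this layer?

1

At z = 14.8 mm: the r=10.5 sphere contributes a regular 16-gon of circumradius √(10.5²−4.3²) = 9.579; the 5×11 cube at (5, 0.5) contributes its full rectangle; Taking the union: the regions partially overlap (shared area 22.97 mm²), so overlapping operands fuse into one piece — 1 connected region. The result has 1 disconnected region.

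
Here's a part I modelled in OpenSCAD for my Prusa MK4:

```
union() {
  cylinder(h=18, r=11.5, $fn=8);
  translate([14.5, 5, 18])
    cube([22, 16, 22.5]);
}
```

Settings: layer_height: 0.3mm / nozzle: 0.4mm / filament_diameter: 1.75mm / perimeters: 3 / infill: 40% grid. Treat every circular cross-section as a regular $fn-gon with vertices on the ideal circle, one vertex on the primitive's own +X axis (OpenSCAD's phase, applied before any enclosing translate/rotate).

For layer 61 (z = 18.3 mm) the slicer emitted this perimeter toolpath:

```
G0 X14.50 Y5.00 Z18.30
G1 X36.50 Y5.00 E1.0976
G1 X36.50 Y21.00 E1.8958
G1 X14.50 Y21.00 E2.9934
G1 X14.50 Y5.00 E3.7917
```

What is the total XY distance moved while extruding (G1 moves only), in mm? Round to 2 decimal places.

Sum the Euclidean lengths of each G1 segment: total = 76.00 mm.

76.00 mm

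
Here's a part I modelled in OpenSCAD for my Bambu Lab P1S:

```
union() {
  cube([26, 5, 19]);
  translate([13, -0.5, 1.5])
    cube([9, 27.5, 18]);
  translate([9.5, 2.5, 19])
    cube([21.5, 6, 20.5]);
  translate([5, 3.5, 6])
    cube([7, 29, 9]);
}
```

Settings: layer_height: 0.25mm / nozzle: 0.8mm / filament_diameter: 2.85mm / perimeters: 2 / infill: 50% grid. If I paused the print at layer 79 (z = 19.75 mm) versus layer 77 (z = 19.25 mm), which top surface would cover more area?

layer 77 (z = 19.25 mm)

Layer 79 (z = 19.75): the cube is not intersected at this z (z outside [0, 19]); the cube at (13, -0.5) does not reach this height (z outside [1.5, 19.5]); the 21.5×6 cube at (9.5, 2.5) contributes its full rectangle (area 129.00 mm²); the cube at (5, 3.5) is absent (z outside [6, 15]); Taking the union: only the 21.5×6 cube at (9.5, 2.5) is present, so the union is just that shape — area = 129.00 mm². So its area = 129.00 mm². Layer 77 (z = 19.25): the cube is absent (z outside [0, 19]); the cube at (13, -0.5) is present — its section is the full 9×27.5 rectangle (area 247.50 mm²); the 21.5×6 cube at (9.5, 2.5) contributes its full rectangle (area 129.00 mm²); the cube at (5, 3.5) is absent (z outside [6, 15]); Merging all regions: the regions partially overlap — summed areas 376.50 mm² minus the doubly-counted overlap 54.00 mm² gives 322.50 mm² — area = 322.50 mm². So its area = 322.50 mm². Layer 77 is larger (322.50 vs 129.00 mm²).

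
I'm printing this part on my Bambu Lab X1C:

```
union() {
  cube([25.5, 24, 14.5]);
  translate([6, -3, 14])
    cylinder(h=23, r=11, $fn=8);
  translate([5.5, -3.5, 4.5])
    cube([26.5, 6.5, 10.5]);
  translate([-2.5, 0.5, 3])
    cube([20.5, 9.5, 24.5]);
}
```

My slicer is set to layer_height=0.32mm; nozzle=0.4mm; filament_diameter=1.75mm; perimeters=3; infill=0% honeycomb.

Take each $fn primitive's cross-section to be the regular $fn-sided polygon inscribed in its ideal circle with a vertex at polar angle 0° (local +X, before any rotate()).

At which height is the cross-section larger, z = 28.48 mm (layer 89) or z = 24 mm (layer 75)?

Layer 89 (z = 28.48): the cube is absent (z outside [0, 14.5]); the r=11 cylinder at (6, -3) gives a regular 8-gon of circumradius 11 (constant along its height) (area = (8/2)·11.000²·sin(360°/8) = 342.24 mm²); the cube at (5.5, -3.5) does not reach this height (z outside [4.5, 15]); the cube at (-2.5, 0.5) is absent (z outside [3, 27.5]); Taking the union: only the r=11 cylinder at (6, -3) is present, so the union is just that shape — area = 342.24 mm². So its area = 342.24 mm². Layer 75 (z = 24): the cube is absent (z outside [0, 14.5]); the r=11 cylinder at (6, -3) gives a regular 8-gon of circumradius 11 (constant along its height) (area = (8/2)·11.000²·sin(360°/8) = 342.24 mm²); the cube at (5.5, -3.5) does not reach this height (z outside [4.5, 15]); the cube at (-2.5, 0.5) (footprint 20.5×9.5) is included at this height (area 194.75 mm²); Combining (union): the regions partially overlap — summed areas 536.99 mm² minus the doubly-counted overlap 97.86 mm² gives 439.13 mm² — area = 439.13 mm². So its area = 439.13 mm². Layer 75 is larger (439.13 vs 342.24 mm²).

layer 75 (z = 24 mm)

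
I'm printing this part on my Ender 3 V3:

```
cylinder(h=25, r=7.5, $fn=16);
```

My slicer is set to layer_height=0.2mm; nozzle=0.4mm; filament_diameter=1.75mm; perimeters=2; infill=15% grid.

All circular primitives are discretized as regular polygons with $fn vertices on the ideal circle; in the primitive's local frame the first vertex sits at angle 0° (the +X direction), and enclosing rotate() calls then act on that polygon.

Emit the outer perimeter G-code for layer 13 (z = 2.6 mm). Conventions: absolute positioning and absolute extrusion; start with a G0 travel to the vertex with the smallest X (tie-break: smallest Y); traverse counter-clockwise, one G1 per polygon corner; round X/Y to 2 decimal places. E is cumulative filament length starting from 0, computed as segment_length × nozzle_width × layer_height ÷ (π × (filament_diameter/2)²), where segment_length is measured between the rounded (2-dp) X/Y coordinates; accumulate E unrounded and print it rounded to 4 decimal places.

G0 X-7.50 Y0.00 Z2.60
G1 X-6.93 Y-2.87 E0.0973
G1 X-5.30 Y-5.30 E0.1946
G1 X-2.87 Y-6.93 E0.2920
G1 X0.00 Y-7.50 E0.3893
G1 X2.87 Y-6.93 E0.4866
G1 X5.30 Y-5.30 E0.5839
G1 X6.93 Y-2.87 E0.6812
G1 X7.50 Y0.00 E0.7786
G1 X6.93 Y2.87 E0.8759
G1 X5.30 Y5.30 E0.9732
G1 X2.87 Y6.93 E1.0705
G1 X0.00 Y7.50 E1.1679
G1 X-2.87 Y6.93 E1.2652
G1 X-5.30 Y5.30 E1.3625
G1 X-6.93 Y2.87 E1.4598
G1 X-7.50 Y0.00 E1.5571

At z = 2.6 mm: the r=7.5 cylinder gives a regular 16-gon of circumradius 7.5 (constant along its height). The outline is a single polygon with 16 vertices. Extrusion per mm of travel: 0.4 × 0.2 / (π × 0.875²) = 0.033260. Accumulating E over each segment gives final E = 1.5571.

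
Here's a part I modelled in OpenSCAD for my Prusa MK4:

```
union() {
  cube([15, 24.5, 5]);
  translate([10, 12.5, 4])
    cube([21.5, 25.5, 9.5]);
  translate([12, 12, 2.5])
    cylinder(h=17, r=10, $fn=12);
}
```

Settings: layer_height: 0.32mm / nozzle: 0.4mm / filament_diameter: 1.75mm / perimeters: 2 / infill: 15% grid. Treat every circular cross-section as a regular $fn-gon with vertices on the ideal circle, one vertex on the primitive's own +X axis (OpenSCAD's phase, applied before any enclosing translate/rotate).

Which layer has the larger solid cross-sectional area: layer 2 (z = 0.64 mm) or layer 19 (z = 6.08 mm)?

Layer 2 (z = 0.64): the cube (footprint 15×24.5) is included at this height (area 367.50 mm²); the cube at (10, 12.5) is absent (z outside [4, 13.5]); the cylinder at (12, 12) is absent (z outside [2.5, 19.5]); Taking the union: only the 15×24.5 cube is present, so the union is just that shape — area = 367.50 mm². So its area = 367.50 mm². Layer 19 (z = 6.08): the cube is absent (z outside [0, 5]); the cube at (10, 12.5) (footprint 21.5×25.5) is included at this height (area 548.25 mm²); the r=10 cylinder at (12, 12) gives a regular 12-gon of circumradius 10 (constant along its height) (area = (12/2)·10.000²·sin(360°/12) = 300.00 mm²); Taking the union: the regions partially overlap — summed areas 848.25 mm² minus the doubly-counted overlap 88.50 mm² gives 759.75 mm² — area = 759.75 mm². So its area = 759.75 mm². Layer 19 is larger (759.75 vs 367.50 mm²).

layer 19 (z = 6.08 mm)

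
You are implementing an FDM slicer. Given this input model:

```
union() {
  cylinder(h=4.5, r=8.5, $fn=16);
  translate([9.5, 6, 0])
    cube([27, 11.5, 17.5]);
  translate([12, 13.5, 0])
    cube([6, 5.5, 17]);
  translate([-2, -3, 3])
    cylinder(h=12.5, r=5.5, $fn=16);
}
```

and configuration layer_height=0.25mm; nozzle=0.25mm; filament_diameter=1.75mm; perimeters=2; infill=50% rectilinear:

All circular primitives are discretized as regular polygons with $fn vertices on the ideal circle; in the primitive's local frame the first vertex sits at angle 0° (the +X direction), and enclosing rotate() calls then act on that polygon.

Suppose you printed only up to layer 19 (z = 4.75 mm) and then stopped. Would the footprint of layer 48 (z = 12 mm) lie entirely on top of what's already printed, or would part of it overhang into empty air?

Compare the two slices. At z = 4.75: the cylinder does not reach this height (z outside [0, 4.5]); the cube at (9.5, 6) (footprint 27×11.5) is included at this height (area 310.50 mm²); the 6×5.5 cube at (12, 13.5) contributes its full rectangle (area 33.00 mm²); the r=5.5 cylinder at (-2, -3) contributes a regular 16-gon of circumradius 5.5 (area = (16/2)·5.500²·sin(360°/16) = 92.61 mm²); Merging all regions: the regions partially overlap — summed areas 436.11 mm² minus the doubly-counted overlap 24.00 mm² gives 412.11 mm² — area = 412.11 mm². At z = 12: the cylinder is not intersected at this z (z outside [0, 4.5]); the 27×11.5 cube at (9.5, 6) contributes its full rectangle (area 310.50 mm²); the cube at (12, 13.5) is present — its section is the full 6×5.5 rectangle (area 33.00 mm²); the cylinder at (-2, -3): section is a regular 16-gon, circumradius r=5.5 (area = (16/2)·5.500²·sin(360°/16) = 92.61 mm²); Merging all regions: the regions partially overlap — summed areas 436.11 mm² minus the doubly-counted overlap 24.00 mm² gives 412.11 mm² — area = 412.11 mm². Checking containment: the cross-section at z = 12 is a subset of the cross-section at z = 4.75.

entirely on top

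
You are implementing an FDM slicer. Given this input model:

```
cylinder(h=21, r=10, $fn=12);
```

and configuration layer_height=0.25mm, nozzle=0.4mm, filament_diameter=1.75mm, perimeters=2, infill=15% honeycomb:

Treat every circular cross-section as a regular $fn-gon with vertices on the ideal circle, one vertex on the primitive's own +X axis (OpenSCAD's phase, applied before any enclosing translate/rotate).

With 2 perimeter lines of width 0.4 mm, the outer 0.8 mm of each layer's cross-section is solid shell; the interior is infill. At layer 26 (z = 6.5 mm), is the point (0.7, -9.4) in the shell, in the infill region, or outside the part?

shell

At z = 6.5 mm: the r=10 cylinder gives a regular 12-gon of circumradius 10 (constant along its height). Overall, the cross-section is a single solid region. The nearest boundary edge runs (-0.00, -10.00)→(5.00, -8.66); distance from the point to it = 0.40 mm. The point is inside the cross-section, 0.40 mm from the nearest boundary — within the 0.8 mm shell band (2 × 0.4).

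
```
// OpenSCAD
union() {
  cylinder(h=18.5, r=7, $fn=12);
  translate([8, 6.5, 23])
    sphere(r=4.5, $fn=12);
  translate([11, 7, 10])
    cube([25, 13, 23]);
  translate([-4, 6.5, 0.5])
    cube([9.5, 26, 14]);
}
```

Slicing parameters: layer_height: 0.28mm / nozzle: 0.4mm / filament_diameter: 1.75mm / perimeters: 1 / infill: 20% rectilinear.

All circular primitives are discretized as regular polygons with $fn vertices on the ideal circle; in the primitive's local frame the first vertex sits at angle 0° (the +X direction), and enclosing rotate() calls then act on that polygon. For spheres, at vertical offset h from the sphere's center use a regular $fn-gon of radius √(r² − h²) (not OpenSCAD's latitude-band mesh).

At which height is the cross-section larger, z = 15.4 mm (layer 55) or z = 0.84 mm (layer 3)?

layer 55 (z = 15.4 mm)

Layer 55 (z = 15.4): the r=7 cylinder gives a regular 12-gon of circumradius 7 (constant along its height) (area = (12/2)·7.000²·sin(360°/12) = 147.00 mm²); the sphere at (8, 6.5) is not intersected at this z (|z−center|=7.600 > r=4.5); the 25×13 cube at (11, 7) contributes its full rectangle (area 325.00 mm²); the cube at (-4, 6.5) is absent (z outside [0.5, 14.5]); Merging all regions: the 2 present regions are separate (no shared area or edge), so areas and boundary lengths simply add and each stays a separate island — area = 472.00 mm². So its area = 472.00 mm². Layer 3 (z = 0.84): the r=7 cylinder gives a regular 12-gon of circumradius 7 (constant along its height) (area = (12/2)·7.000²·sin(360°/12) = 147.00 mm²); the sphere at (8, 6.5) does not reach this height (|z−center|=22.160 > r=4.5); the cube at (11, 7) is absent (z outside [10, 33]); the 9.5×26 cube at (-4, 6.5) contributes its full rectangle (area 247.00 mm²); Combining (union): the regions partially overlap — summed areas 394.00 mm² minus the doubly-counted overlap 0.93 mm² gives 393.07 mm² — area = 393.07 mm². So its area = 393.07 mm². Layer 55 is larger (472.00 vs 393.07 mm²).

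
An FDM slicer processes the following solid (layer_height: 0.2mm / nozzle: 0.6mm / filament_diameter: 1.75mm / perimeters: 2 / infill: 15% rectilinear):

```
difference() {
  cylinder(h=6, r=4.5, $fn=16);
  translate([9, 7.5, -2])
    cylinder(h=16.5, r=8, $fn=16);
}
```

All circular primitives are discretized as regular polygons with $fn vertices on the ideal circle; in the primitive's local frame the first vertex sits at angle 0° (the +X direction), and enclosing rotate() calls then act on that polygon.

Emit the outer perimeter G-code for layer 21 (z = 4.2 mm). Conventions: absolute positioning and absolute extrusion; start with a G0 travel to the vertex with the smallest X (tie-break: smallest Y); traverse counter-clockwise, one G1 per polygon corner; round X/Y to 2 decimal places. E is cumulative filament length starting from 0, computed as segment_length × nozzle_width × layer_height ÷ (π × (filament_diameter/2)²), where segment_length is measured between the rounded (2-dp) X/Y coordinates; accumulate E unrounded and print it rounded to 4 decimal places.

At z = 4.2 mm: the r=4.5 cylinder contributes a regular 16-gon of circumradius 4.5; the r=8 cylinder at (9, 7.5) gives a regular 16-gon of circumradius 8 (constant along its height); Subtracting the remaining from the first: starting from the r=4.5 cylinder, the r=8 cylinder at (9, 7.5) partially overlaps it — only the 1.54 mm² overlap (of its 195.93 mm²) is removed, clipping the outline — 1 connected region. The outline is a single polygon with 17 vertices. Extrusion per mm of travel: 0.6 × 0.2 / (π × 0.875²) = 0.049890. Accumulating E over each segment gives final E = 1.3978.

G0 X-4.50 Y0.00 Z4.20
G1 X-4.16 Y-1.72 E0.0875
G1 X-3.18 Y-3.18 E0.1752
G1 X-1.72 Y-4.16 E0.2629
G1 X0.00 Y-4.50 E0.3504
G1 X1.72 Y-4.16 E0.4379
G1 X3.18 Y-3.18 E0.5256
G1 X4.16 Y-1.72 E0.6133
G1 X4.50 Y0.00 E0.7008
G1 X4.25 Y1.23 E0.7634
G1 X3.34 Y1.84 E0.8181
G1 X1.86 Y4.07 E0.9516
G1 X1.72 Y4.16 E0.9599
G1 X0.00 Y4.50 E1.0474
G1 X-1.72 Y4.16 E1.1348
G1 X-3.18 Y3.18 E1.2226
G1 X-4.16 Y1.72 E1.3103
G1 X-4.50 Y0.00 E1.3978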